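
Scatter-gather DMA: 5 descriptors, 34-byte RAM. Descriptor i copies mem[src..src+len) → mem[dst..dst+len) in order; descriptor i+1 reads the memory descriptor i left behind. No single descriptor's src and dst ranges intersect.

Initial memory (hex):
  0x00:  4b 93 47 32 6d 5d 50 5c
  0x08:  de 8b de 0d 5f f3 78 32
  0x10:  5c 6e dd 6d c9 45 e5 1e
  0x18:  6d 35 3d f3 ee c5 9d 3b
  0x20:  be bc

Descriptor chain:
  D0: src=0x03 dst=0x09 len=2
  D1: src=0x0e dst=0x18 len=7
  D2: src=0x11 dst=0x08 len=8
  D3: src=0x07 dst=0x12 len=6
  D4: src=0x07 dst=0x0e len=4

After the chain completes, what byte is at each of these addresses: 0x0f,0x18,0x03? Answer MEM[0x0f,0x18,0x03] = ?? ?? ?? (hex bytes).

#0 dst[0x09+2] := {0x32,0x6d}
#1 dst[0x18+7] := {0x78,0x32,0x5c,0x6e,0xdd,0x6d,0xc9}
#2 dst[0x08+8] := {0x6e,0xdd,0x6d,0xc9,0x45,0xe5,0x1e,0x78}
#3 dst[0x12+6] := {0x5c,0x6e,0xdd,0x6d,0xc9,0x45}
#4 dst[0x0e+4] := {0x5c,0x6e,0xdd,0x6d}
query mem[0x0f]=0x6e, mem[0x18]=0x78, mem[0x03]=0x32

MEM[0x0f,0x18,0x03] = 6e 78 32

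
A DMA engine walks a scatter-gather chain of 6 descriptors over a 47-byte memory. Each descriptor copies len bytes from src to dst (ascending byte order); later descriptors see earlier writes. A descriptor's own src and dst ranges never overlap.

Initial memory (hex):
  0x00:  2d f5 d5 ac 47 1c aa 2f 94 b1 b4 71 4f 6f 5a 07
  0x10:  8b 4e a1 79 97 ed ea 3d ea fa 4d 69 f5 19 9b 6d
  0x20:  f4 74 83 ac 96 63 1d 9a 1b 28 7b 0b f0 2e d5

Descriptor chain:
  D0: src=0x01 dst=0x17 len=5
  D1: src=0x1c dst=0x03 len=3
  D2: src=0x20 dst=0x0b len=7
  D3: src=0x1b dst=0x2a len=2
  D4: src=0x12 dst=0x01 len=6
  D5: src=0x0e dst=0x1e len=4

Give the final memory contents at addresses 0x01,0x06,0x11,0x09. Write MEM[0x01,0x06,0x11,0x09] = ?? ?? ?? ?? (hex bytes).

MEM[0x01,0x06,0x11,0x09] = a1 f5 1d b1

D0: mem[0x17..0x1b] <- [f5 d5 ac 47 1c]
D1: mem[0x03..0x05] <- [f5 19 9b]
D2: mem[0x0b..0x11] <- [f4 74 83 ac 96 63 1d]
D3: mem[0x2a..0x2b] <- [1c f5]
D4: mem[0x01..0x06] <- [a1 79 97 ed ea f5]
D5: mem[0x1e..0x21] <- [ac 96 63 1d]
query mem[0x01]=0xa1, mem[0x06]=0xf5, mem[0x11]=0x1d, mem[0x09]=0xb1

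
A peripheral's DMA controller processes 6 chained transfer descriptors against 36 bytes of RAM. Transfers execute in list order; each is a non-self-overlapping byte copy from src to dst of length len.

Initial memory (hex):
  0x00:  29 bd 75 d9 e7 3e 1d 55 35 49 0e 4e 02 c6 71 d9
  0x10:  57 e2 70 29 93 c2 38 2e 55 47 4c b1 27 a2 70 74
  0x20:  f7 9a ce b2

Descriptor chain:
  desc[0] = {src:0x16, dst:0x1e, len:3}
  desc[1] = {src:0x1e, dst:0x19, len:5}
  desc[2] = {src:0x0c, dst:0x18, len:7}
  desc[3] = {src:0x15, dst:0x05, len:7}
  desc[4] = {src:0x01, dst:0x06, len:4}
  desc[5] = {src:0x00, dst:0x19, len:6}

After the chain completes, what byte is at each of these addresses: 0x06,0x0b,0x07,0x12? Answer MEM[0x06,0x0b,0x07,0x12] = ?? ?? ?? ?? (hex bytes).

[0] 0x16->0x1e len=3 : 38 2e 55
[1] 0x1e->0x19 len=5 : 38 2e 55 9a ce
[2] 0x0c->0x18 len=7 : 02 c6 71 d9 57 e2 70
[3] 0x15->0x05 len=7 : c2 38 2e 02 c6 71 d9
[4] 0x01->0x06 len=4 : bd 75 d9 e7
[5] 0x00->0x19 len=6 : 29 bd 75 d9 e7 c2
query mem[0x06]=0xbd, mem[0x0b]=0xd9, mem[0x07]=0x75, mem[0x12]=0x70

MEM[0x06,0x0b,0x07,0x12] = bd d9 75 70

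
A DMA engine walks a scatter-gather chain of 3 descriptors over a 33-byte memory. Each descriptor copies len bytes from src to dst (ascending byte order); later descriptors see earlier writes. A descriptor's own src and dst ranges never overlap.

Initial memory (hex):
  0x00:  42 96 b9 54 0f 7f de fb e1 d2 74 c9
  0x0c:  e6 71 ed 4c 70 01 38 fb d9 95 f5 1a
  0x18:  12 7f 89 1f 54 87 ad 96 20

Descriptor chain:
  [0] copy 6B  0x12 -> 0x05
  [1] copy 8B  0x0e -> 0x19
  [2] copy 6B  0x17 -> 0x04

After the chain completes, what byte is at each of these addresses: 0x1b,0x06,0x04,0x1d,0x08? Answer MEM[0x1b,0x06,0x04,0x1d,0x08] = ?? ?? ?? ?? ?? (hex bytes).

#0 dst[0x05+6] := {0x38,0xfb,0xd9,0x95,0xf5,0x1a}
#1 dst[0x19+8] := {0xed,0x4c,0x70,0x01,0x38,0xfb,0xd9,0x95}
#2 dst[0x04+6] := {0x1a,0x12,0xed,0x4c,0x70,0x01}
query mem[0x1b]=0x70, mem[0x06]=0xed, mem[0x04]=0x1a, mem[0x1d]=0x38, mem[0x08]=0x70

MEM[0x1b,0x06,0x04,0x1d,0x08] = 70 ed 1a 38 70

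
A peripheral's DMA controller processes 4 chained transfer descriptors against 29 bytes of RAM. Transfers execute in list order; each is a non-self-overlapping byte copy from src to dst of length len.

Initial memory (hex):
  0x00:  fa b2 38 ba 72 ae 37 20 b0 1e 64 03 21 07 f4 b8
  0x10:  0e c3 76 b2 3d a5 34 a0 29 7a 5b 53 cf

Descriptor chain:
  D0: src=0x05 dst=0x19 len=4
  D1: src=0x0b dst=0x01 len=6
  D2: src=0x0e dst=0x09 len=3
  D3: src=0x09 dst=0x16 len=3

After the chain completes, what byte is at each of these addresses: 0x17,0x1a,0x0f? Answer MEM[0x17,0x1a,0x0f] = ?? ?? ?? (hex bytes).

MEM[0x17,0x1a,0x0f] = b8 37 b8

  after D0: wrote 4B at 0x19 = ae3720b0
  after D1: wrote 6B at 0x01 = 032107f4b80e
  after D2: wrote 3B at 0x09 = f4b80e
  after D3: wrote 3B at 0x16 = f4b80e
query mem[0x17]=0xb8, mem[0x1a]=0x37, mem[0x0f]=0xb8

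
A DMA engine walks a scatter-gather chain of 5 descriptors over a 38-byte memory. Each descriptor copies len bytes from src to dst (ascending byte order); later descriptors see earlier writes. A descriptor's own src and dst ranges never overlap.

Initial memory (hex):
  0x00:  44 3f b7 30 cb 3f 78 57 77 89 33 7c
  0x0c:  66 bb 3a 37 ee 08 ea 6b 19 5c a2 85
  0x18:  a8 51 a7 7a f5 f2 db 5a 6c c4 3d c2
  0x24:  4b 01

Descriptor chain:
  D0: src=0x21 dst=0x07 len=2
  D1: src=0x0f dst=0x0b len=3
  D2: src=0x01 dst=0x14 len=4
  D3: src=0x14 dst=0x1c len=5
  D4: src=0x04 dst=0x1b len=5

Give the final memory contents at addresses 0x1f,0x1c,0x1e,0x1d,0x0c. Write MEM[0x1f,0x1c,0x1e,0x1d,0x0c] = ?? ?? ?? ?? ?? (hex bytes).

MEM[0x1f,0x1c,0x1e,0x1d,0x0c] = 3d 3f c4 78 ee

#0 dst[0x07+2] := {0xc4,0x3d}
#1 dst[0x0b+3] := {0x37,0xee,0x08}
#2 dst[0x14+4] := {0x3f,0xb7,0x30,0xcb}
#3 dst[0x1c+5] := {0x3f,0xb7,0x30,0xcb,0xa8}
#4 dst[0x1b+5] := {0xcb,0x3f,0x78,0xc4,0x3d}
query mem[0x1f]=0x3d, mem[0x1c]=0x3f, mem[0x1e]=0xc4, mem[0x1d]=0x78, mem[0x0c]=0xee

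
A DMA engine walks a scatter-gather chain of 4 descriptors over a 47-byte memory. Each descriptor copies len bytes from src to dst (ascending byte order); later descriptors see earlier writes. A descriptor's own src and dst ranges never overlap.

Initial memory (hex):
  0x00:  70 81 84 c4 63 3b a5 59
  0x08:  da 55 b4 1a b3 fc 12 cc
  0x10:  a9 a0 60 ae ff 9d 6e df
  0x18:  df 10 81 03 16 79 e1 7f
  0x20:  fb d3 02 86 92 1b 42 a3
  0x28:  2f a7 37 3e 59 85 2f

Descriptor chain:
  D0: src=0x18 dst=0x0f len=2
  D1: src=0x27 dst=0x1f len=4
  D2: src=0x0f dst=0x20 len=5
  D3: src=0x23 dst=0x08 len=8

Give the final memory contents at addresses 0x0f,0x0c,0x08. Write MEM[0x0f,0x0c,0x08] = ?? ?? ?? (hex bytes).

MEM[0x0f,0x0c,0x08] = 37 a3 60

#0 dst[0x0f+2] := {0xdf,0x10}
#1 dst[0x1f+4] := {0xa3,0x2f,0xa7,0x37}
#2 dst[0x20+5] := {0xdf,0x10,0xa0,0x60,0xae}
#3 dst[0x08+8] := {0x60,0xae,0x1b,0x42,0xa3,0x2f,0xa7,0x37}
query mem[0x0f]=0x37, mem[0x0c]=0xa3, mem[0x08]=0x60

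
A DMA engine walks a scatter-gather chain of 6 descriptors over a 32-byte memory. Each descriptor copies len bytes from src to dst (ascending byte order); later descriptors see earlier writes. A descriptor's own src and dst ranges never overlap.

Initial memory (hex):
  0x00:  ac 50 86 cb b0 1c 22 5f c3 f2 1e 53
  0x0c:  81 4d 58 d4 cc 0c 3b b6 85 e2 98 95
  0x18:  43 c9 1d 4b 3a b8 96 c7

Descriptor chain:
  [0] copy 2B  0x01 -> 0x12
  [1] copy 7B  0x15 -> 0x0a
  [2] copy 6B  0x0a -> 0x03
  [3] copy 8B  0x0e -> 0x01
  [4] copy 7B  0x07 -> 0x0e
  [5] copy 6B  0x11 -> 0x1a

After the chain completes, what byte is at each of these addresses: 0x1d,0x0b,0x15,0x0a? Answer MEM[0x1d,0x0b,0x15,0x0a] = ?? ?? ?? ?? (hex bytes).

[0] 0x01->0x12 len=2 : 50 86
[1] 0x15->0x0a len=7 : e2 98 95 43 c9 1d 4b
[2] 0x0a->0x03 len=6 : e2 98 95 43 c9 1d
[3] 0x0e->0x01 len=8 : c9 1d 4b 0c 50 86 85 e2
[4] 0x07->0x0e len=7 : 85 e2 f2 e2 98 95 43
[5] 0x11->0x1a len=6 : e2 98 95 43 e2 98
query mem[0x1d]=0x43, mem[0x0b]=0x98, mem[0x15]=0xe2, mem[0x0a]=0xe2

MEM[0x1d,0x0b,0x15,0x0a] = 43 98 e2 e2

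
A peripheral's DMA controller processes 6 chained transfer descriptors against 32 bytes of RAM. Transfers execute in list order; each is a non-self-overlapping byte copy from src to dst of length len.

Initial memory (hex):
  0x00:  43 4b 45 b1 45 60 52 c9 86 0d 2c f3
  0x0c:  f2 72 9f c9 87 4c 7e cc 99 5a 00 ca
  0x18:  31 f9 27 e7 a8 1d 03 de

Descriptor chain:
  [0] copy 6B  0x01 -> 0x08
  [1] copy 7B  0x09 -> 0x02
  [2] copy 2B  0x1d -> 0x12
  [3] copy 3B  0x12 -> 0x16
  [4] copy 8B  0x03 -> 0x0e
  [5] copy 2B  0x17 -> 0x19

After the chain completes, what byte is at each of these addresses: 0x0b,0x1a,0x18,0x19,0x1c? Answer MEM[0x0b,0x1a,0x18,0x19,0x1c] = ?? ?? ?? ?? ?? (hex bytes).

#0 dst[0x08+6] := {0x4b,0x45,0xb1,0x45,0x60,0x52}
#1 dst[0x02+7] := {0x45,0xb1,0x45,0x60,0x52,0x9f,0xc9}
#2 dst[0x12+2] := {0x1d,0x03}
#3 dst[0x16+3] := {0x1d,0x03,0x99}
#4 dst[0x0e+8] := {0xb1,0x45,0x60,0x52,0x9f,0xc9,0x45,0xb1}
#5 dst[0x19+2] := {0x03,0x99}
query mem[0x0b]=0x45, mem[0x1a]=0x99, mem[0x18]=0x99, mem[0x19]=0x03, mem[0x1c]=0xa8

MEM[0x0b,0x1a,0x18,0x19,0x1c] = 45 99 99 03 a8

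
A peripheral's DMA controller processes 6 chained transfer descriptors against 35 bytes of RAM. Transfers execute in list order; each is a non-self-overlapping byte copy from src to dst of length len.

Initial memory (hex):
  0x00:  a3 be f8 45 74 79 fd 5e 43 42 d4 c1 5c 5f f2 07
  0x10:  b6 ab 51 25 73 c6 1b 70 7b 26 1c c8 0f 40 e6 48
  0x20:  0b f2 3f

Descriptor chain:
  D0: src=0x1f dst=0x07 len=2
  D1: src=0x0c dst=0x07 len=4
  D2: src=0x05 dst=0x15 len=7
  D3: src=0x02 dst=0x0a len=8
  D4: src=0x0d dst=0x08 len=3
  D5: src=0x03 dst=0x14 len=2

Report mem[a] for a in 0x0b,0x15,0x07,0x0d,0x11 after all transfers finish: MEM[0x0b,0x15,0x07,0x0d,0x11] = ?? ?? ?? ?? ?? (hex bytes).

MEM[0x0b,0x15,0x07,0x0d,0x11] = 45 74 5c 79 f2

  after D0: wrote 2B at 0x07 = 480b
  after D1: wrote 4B at 0x07 = 5c5ff207
  after D2: wrote 7B at 0x15 = 79fd5c5ff207c1
  after D3: wrote 8B at 0x0a = f8457479fd5c5ff2
  after D4: wrote 3B at 0x08 = 79fd5c
  after D5: wrote 2B at 0x14 = 4574
query mem[0x0b]=0x45, mem[0x15]=0x74, mem[0x07]=0x5c, mem[0x0d]=0x79, mem[0x11]=0xf2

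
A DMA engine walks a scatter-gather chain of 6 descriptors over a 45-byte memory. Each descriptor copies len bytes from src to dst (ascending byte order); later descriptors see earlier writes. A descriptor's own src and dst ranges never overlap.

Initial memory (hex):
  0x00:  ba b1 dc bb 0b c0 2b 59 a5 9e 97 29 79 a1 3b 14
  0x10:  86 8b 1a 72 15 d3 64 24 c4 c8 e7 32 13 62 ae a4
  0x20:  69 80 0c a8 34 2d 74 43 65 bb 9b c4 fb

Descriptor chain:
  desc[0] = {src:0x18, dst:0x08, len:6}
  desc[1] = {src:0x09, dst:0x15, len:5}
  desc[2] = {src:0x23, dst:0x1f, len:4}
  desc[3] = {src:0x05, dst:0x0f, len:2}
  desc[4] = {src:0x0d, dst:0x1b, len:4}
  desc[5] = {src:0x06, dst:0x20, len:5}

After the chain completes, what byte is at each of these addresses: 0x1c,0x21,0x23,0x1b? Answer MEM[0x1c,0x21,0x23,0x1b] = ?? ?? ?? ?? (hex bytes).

D0: mem[0x08..0x0d] <- [c4 c8 e7 32 13 62]
D1: mem[0x15..0x19] <- [c8 e7 32 13 62]
D2: mem[0x1f..0x22] <- [a8 34 2d 74]
D3: mem[0x0f..0x10] <- [c0 2b]
D4: mem[0x1b..0x1e] <- [62 3b c0 2b]
D5: mem[0x20..0x24] <- [2b 59 c4 c8 e7]
query mem[0x1c]=0x3b, mem[0x21]=0x59, mem[0x23]=0xc8, mem[0x1b]=0x62

MEM[0x1c,0x21,0x23,0x1b] = 3b 59 c8 62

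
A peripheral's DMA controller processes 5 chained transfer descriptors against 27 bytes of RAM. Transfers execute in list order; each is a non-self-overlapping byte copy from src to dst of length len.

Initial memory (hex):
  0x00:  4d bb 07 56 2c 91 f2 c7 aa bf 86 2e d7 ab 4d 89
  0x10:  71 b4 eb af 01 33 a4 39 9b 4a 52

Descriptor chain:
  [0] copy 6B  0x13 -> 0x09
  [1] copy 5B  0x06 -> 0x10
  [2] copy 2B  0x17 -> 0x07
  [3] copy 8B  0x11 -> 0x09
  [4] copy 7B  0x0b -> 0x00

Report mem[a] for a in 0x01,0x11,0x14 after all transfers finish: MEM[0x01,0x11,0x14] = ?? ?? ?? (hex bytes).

D0: mem[0x09..0x0e] <- [af 01 33 a4 39 9b]
D1: mem[0x10..0x14] <- [f2 c7 aa af 01]
D2: mem[0x07..0x08] <- [39 9b]
D3: mem[0x09..0x10] <- [c7 aa af 01 33 a4 39 9b]
D4: mem[0x00..0x06] <- [af 01 33 a4 39 9b c7]
query mem[0x01]=0x01, mem[0x11]=0xc7, mem[0x14]=0x01

MEM[0x01,0x11,0x14] = 01 c7 01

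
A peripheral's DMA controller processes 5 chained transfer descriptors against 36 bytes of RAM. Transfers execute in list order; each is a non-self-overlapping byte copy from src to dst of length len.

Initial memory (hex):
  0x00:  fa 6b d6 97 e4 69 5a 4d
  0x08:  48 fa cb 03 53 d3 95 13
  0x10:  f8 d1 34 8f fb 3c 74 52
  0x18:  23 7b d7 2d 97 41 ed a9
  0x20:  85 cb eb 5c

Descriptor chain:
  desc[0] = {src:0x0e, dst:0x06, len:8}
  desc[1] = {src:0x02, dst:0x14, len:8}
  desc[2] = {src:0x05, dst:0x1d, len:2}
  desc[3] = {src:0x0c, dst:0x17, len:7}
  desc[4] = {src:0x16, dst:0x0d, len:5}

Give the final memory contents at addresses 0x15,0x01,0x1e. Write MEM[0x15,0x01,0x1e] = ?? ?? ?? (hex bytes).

MEM[0x15,0x01,0x1e] = 97 6b 95

D0: mem[0x06..0x0d] <- [95 13 f8 d1 34 8f fb 3c]
D1: mem[0x14..0x1b] <- [d6 97 e4 69 95 13 f8 d1]
D2: mem[0x1d..0x1e] <- [69 95]
D3: mem[0x17..0x1d] <- [fb 3c 95 13 f8 d1 34]
D4: mem[0x0d..0x11] <- [e4 fb 3c 95 13]
query mem[0x15]=0x97, mem[0x01]=0x6b, mem[0x1e]=0x95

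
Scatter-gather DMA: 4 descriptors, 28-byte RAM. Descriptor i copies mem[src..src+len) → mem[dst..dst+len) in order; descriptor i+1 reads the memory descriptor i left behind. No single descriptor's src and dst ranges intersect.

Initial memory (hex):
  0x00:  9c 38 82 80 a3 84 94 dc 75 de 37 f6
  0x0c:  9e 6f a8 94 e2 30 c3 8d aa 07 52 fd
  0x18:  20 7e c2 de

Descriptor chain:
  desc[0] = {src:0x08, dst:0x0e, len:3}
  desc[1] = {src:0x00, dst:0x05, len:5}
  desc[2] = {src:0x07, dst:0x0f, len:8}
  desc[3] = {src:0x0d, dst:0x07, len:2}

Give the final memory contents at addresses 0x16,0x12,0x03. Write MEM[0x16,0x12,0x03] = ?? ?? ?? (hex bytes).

D0: mem[0x0e..0x10] <- [75 de 37]
D1: mem[0x05..0x09] <- [9c 38 82 80 a3]
D2: mem[0x0f..0x16] <- [82 80 a3 37 f6 9e 6f 75]
D3: mem[0x07..0x08] <- [6f 75]
query mem[0x16]=0x75, mem[0x12]=0x37, mem[0x03]=0x80

MEM[0x16,0x12,0x03] = 75 37 80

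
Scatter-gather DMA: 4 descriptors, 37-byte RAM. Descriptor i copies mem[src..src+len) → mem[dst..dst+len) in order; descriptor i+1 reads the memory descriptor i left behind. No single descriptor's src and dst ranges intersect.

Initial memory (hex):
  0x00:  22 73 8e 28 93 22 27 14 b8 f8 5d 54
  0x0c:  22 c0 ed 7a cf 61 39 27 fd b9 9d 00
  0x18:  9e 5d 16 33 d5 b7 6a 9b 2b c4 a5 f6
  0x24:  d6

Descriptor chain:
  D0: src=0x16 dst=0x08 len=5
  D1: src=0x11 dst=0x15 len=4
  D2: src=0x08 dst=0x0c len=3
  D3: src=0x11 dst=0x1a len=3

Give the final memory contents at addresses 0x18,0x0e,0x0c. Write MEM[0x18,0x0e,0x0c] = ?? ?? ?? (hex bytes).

MEM[0x18,0x0e,0x0c] = fd 9e 9d

D0: mem[0x08..0x0c] <- [9d 00 9e 5d 16]
D1: mem[0x15..0x18] <- [61 39 27 fd]
D2: mem[0x0c..0x0e] <- [9d 00 9e]
D3: mem[0x1a..0x1c] <- [61 39 27]
query mem[0x18]=0xfd, mem[0x0e]=0x9e, mem[0x0c]=0x9d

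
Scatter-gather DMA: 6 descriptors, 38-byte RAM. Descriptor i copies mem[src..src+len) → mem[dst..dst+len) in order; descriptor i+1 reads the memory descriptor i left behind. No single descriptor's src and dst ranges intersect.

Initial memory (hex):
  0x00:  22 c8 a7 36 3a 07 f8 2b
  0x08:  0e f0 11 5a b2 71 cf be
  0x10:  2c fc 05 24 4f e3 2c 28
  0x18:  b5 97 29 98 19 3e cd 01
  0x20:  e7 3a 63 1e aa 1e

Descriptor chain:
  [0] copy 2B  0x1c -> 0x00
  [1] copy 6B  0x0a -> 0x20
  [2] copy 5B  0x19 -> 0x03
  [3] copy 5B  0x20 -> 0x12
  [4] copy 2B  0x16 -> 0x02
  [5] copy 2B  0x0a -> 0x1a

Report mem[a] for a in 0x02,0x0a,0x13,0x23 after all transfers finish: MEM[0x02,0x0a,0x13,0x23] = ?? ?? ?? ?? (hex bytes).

MEM[0x02,0x0a,0x13,0x23] = cf 11 5a 71

#0 dst[0x00+2] := {0x19,0x3e}
#1 dst[0x20+6] := {0x11,0x5a,0xb2,0x71,0xcf,0xbe}
#2 dst[0x03+5] := {0x97,0x29,0x98,0x19,0x3e}
#3 dst[0x12+5] := {0x11,0x5a,0xb2,0x71,0xcf}
#4 dst[0x02+2] := {0xcf,0x28}
#5 dst[0x1a+2] := {0x11,0x5a}
query mem[0x02]=0xcf, mem[0x0a]=0x11, mem[0x13]=0x5a, mem[0x23]=0x71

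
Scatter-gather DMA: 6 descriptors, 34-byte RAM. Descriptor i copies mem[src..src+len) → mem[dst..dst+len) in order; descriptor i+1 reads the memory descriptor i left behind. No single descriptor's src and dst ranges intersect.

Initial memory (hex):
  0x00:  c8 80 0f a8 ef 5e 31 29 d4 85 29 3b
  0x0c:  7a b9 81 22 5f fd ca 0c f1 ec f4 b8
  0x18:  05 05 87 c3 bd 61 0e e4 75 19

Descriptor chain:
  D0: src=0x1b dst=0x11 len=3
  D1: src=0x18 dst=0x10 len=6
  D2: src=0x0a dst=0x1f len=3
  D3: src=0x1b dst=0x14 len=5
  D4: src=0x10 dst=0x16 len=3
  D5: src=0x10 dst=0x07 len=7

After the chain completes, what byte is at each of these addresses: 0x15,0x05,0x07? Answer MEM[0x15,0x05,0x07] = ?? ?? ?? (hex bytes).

D0: mem[0x11..0x13] <- [c3 bd 61]
D1: mem[0x10..0x15] <- [05 05 87 c3 bd 61]
D2: mem[0x1f..0x21] <- [29 3b 7a]
D3: mem[0x14..0x18] <- [c3 bd 61 0e 29]
D4: mem[0x16..0x18] <- [05 05 87]
D5: mem[0x07..0x0d] <- [05 05 87 c3 c3 bd 05]
query mem[0x15]=0xbd, mem[0x05]=0x5e, mem[0x07]=0x05

MEM[0x15,0x05,0x07] = bd 5e 05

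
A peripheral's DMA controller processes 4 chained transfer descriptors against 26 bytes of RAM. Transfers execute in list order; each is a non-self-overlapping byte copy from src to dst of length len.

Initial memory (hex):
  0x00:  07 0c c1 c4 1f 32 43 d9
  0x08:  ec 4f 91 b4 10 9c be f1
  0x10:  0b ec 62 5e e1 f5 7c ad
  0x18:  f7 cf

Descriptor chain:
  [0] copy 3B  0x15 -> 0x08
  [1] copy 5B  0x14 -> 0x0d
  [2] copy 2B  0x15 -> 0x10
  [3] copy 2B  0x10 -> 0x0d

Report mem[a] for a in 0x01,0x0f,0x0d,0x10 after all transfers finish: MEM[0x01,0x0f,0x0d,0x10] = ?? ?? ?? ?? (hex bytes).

MEM[0x01,0x0f,0x0d,0x10] = 0c 7c f5 f5

#0 dst[0x08+3] := {0xf5,0x7c,0xad}
#1 dst[0x0d+5] := {0xe1,0xf5,0x7c,0xad,0xf7}
#2 dst[0x10+2] := {0xf5,0x7c}
#3 dst[0x0d+2] := {0xf5,0x7c}
query mem[0x01]=0x0c, mem[0x0f]=0x7c, mem[0x0d]=0xf5, mem[0x10]=0xf5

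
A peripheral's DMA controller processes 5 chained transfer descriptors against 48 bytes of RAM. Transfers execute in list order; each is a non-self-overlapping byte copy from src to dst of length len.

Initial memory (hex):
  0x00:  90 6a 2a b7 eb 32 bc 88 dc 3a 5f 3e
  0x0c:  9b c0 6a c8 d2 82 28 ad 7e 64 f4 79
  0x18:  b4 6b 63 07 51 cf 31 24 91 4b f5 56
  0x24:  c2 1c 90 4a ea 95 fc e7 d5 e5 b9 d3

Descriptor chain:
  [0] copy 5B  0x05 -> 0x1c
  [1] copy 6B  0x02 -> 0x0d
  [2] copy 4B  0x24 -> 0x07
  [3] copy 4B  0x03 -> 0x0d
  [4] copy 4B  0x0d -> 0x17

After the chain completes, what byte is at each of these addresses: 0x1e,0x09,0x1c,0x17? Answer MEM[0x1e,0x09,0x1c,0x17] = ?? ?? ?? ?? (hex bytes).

  after D0: wrote 5B at 0x1c = 32bc88dc3a
  after D1: wrote 6B at 0x0d = 2ab7eb32bc88
  after D2: wrote 4B at 0x07 = c21c904a
  after D3: wrote 4B at 0x0d = b7eb32bc
  after D4: wrote 4B at 0x17 = b7eb32bc
query mem[0x1e]=0x88, mem[0x09]=0x90, mem[0x1c]=0x32, mem[0x17]=0xb7

MEM[0x1e,0x09,0x1c,0x17] = 88 90 32 b7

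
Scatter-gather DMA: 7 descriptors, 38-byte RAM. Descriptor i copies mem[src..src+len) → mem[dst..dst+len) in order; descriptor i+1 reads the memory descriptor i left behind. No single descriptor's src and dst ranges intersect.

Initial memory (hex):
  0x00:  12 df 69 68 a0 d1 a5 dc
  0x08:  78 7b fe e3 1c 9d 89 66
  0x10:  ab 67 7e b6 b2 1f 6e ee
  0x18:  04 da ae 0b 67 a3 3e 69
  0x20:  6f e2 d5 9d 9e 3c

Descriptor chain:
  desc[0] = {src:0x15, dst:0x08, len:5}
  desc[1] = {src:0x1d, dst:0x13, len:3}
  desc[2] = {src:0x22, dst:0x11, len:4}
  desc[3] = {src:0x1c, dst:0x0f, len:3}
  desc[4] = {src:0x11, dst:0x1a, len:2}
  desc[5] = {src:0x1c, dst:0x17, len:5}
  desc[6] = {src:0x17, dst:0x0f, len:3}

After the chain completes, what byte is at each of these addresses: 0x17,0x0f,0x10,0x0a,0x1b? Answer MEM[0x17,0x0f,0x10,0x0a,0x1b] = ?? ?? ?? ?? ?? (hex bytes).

MEM[0x17,0x0f,0x10,0x0a,0x1b] = 67 67 a3 ee 6f

D0: mem[0x08..0x0c] <- [1f 6e ee 04 da]
D1: mem[0x13..0x15] <- [a3 3e 69]
D2: mem[0x11..0x14] <- [d5 9d 9e 3c]
D3: mem[0x0f..0x11] <- [67 a3 3e]
D4: mem[0x1a..0x1b] <- [3e 9d]
D5: mem[0x17..0x1b] <- [67 a3 3e 69 6f]
D6: mem[0x0f..0x11] <- [67 a3 3e]
query mem[0x17]=0x67, mem[0x0f]=0x67, mem[0x10]=0xa3, mem[0x0a]=0xee, mem[0x1b]=0x6f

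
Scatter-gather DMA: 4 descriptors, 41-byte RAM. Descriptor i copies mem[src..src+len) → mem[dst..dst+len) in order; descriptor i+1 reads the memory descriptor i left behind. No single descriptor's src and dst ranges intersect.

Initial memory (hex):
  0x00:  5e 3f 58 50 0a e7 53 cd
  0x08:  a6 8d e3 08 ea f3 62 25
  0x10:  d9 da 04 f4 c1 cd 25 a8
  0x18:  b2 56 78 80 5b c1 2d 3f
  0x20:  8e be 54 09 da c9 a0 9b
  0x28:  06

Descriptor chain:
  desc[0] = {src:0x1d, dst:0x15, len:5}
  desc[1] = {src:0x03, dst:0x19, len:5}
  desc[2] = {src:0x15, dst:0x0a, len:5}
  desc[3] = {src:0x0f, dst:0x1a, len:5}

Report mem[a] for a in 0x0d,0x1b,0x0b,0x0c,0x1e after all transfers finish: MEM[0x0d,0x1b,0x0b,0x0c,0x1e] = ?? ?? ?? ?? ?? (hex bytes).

[0] 0x1d->0x15 len=5 : c1 2d 3f 8e be
[1] 0x03->0x19 len=5 : 50 0a e7 53 cd
[2] 0x15->0x0a len=5 : c1 2d 3f 8e 50
[3] 0x0f->0x1a len=5 : 25 d9 da 04 f4
query mem[0x0d]=0x8e, mem[0x1b]=0xd9, mem[0x0b]=0x2d, mem[0x0c]=0x3f, mem[0x1e]=0xf4

MEM[0x0d,0x1b,0x0b,0x0c,0x1e] = 8e d9 2d 3f f4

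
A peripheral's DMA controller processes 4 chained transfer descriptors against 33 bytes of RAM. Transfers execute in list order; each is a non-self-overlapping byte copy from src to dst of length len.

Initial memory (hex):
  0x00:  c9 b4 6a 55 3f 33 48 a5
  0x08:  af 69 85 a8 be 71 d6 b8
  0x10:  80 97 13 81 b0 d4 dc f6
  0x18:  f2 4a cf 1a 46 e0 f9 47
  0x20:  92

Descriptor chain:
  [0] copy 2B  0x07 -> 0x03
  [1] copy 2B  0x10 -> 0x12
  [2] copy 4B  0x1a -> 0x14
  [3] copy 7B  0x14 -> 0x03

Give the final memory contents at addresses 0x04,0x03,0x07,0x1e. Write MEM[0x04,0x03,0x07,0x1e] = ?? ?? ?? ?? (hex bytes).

MEM[0x04,0x03,0x07,0x1e] = 1a cf f2 f9

[0] 0x07->0x03 len=2 : a5 af
[1] 0x10->0x12 len=2 : 80 97
[2] 0x1a->0x14 len=4 : cf 1a 46 e0
[3] 0x14->0x03 len=7 : cf 1a 46 e0 f2 4a cf
query mem[0x04]=0x1a, mem[0x03]=0xcf, mem[0x07]=0xf2, mem[0x1e]=0xf9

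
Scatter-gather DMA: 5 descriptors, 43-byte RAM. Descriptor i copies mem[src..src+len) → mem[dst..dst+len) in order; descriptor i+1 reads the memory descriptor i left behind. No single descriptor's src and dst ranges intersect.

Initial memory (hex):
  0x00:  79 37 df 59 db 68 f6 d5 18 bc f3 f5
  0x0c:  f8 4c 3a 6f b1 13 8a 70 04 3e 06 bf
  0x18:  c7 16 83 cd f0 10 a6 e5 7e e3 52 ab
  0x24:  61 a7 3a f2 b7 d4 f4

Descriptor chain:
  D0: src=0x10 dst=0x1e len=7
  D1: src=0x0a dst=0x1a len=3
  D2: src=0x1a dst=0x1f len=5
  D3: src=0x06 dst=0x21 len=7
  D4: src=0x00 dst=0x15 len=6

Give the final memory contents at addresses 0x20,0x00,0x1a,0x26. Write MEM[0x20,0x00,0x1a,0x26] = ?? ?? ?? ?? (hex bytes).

D0: mem[0x1e..0x24] <- [b1 13 8a 70 04 3e 06]
D1: mem[0x1a..0x1c] <- [f3 f5 f8]
D2: mem[0x1f..0x23] <- [f3 f5 f8 10 b1]
D3: mem[0x21..0x27] <- [f6 d5 18 bc f3 f5 f8]
D4: mem[0x15..0x1a] <- [79 37 df 59 db 68]
query mem[0x20]=0xf5, mem[0x00]=0x79, mem[0x1a]=0x68, mem[0x26]=0xf5

MEM[0x20,0x00,0x1a,0x26] = f5 79 68 f5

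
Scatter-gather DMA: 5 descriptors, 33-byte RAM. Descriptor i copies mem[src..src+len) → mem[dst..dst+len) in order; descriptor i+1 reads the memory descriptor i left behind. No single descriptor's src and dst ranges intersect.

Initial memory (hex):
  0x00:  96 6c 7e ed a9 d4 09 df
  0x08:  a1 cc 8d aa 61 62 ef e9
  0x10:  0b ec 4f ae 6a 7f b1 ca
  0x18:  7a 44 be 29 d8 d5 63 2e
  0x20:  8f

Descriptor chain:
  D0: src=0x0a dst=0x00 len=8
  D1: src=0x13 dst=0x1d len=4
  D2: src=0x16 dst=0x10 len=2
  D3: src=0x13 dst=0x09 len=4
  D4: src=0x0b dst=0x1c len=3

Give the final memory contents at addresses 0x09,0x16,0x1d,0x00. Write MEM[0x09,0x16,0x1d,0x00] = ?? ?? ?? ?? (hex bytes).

  after D0: wrote 8B at 0x00 = 8daa6162efe90bec
  after D1: wrote 4B at 0x1d = ae6a7fb1
  after D2: wrote 2B at 0x10 = b1ca
  after D3: wrote 4B at 0x09 = ae6a7fb1
  after D4: wrote 3B at 0x1c = 7fb162
query mem[0x09]=0xae, mem[0x16]=0xb1, mem[0x1d]=0xb1, mem[0x00]=0x8d

MEM[0x09,0x16,0x1d,0x00] = ae b1 b1 8d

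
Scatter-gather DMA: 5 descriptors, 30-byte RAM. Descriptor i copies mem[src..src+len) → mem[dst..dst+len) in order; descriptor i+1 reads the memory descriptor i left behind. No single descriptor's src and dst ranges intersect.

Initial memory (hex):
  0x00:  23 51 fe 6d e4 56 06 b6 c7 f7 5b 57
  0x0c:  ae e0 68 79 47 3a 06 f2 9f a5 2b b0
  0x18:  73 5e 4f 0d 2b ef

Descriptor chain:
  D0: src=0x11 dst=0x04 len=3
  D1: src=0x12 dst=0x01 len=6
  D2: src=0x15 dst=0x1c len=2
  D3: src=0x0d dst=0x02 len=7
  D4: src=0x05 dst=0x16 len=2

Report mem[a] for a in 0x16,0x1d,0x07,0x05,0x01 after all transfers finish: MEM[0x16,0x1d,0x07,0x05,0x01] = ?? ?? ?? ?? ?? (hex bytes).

[0] 0x11->0x04 len=3 : 3a 06 f2
[1] 0x12->0x01 len=6 : 06 f2 9f a5 2b b0
[2] 0x15->0x1c len=2 : a5 2b
[3] 0x0d->0x02 len=7 : e0 68 79 47 3a 06 f2
[4] 0x05->0x16 len=2 : 47 3a
query mem[0x16]=0x47, mem[0x1d]=0x2b, mem[0x07]=0x06, mem[0x05]=0x47, mem[0x01]=0x06

MEM[0x16,0x1d,0x07,0x05,0x01] = 47 2b 06 47 06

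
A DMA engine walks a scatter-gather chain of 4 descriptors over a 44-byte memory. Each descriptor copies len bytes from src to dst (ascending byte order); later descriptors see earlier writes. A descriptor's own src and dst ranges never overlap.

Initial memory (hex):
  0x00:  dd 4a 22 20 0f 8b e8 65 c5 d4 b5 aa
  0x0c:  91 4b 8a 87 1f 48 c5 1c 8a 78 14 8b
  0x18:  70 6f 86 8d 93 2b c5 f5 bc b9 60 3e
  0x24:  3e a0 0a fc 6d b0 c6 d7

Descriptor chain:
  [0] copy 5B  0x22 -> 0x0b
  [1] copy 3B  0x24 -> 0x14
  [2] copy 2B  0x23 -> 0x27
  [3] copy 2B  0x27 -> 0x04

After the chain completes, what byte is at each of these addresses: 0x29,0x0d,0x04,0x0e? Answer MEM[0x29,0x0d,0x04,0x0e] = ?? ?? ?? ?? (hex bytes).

  after D0: wrote 5B at 0x0b = 603e3ea00a
  after D1: wrote 3B at 0x14 = 3ea00a
  after D2: wrote 2B at 0x27 = 3e3e
  after D3: wrote 2B at 0x04 = 3e3e
query mem[0x29]=0xb0, mem[0x0d]=0x3e, mem[0x04]=0x3e, mem[0x0e]=0xa0

MEM[0x29,0x0d,0x04,0x0e] = b0 3e 3e a0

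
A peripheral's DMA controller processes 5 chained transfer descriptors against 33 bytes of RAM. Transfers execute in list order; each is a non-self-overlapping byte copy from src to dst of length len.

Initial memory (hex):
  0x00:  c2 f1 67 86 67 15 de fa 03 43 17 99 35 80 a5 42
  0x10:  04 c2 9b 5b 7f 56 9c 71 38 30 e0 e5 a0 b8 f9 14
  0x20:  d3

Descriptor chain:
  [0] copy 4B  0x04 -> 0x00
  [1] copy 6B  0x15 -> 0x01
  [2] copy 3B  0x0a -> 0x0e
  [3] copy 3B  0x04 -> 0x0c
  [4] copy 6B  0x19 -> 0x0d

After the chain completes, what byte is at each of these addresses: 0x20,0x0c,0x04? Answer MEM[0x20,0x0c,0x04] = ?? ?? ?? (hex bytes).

MEM[0x20,0x0c,0x04] = d3 38 38

[0] 0x04->0x00 len=4 : 67 15 de fa
[1] 0x15->0x01 len=6 : 56 9c 71 38 30 e0
[2] 0x0a->0x0e len=3 : 17 99 35
[3] 0x04->0x0c len=3 : 38 30 e0
[4] 0x19->0x0d len=6 : 30 e0 e5 a0 b8 f9
query mem[0x20]=0xd3, mem[0x0c]=0x38, mem[0x04]=0x38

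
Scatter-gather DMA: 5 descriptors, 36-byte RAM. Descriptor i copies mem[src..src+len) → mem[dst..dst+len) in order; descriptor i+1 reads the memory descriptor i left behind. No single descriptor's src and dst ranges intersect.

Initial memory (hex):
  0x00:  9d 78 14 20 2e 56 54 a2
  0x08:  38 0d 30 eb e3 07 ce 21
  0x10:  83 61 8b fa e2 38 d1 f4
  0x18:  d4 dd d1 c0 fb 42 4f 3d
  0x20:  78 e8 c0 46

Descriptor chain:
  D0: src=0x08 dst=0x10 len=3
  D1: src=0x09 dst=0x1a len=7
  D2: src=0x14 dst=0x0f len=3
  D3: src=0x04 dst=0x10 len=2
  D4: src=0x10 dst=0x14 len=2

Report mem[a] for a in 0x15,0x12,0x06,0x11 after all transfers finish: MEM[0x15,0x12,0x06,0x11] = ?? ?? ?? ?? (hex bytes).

MEM[0x15,0x12,0x06,0x11] = 56 30 54 56

[0] 0x08->0x10 len=3 : 38 0d 30
[1] 0x09->0x1a len=7 : 0d 30 eb e3 07 ce 21
[2] 0x14->0x0f len=3 : e2 38 d1
[3] 0x04->0x10 len=2 : 2e 56
[4] 0x10->0x14 len=2 : 2e 56
query mem[0x15]=0x56, mem[0x12]=0x30, mem[0x06]=0x54, mem[0x11]=0x56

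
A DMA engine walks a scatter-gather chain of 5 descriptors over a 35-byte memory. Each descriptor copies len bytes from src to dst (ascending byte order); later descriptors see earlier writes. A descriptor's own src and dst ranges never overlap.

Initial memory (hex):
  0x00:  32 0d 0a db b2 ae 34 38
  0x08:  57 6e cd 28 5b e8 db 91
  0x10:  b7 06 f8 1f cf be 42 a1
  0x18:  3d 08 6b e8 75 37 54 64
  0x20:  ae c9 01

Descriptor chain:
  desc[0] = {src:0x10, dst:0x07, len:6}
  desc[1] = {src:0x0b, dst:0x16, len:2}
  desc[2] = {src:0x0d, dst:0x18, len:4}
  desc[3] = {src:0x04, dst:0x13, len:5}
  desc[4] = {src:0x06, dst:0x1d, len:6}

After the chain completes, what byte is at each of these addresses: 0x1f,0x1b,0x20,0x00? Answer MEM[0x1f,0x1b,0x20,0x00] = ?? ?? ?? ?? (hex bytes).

#0 dst[0x07+6] := {0xb7,0x06,0xf8,0x1f,0xcf,0xbe}
#1 dst[0x16+2] := {0xcf,0xbe}
#2 dst[0x18+4] := {0xe8,0xdb,0x91,0xb7}
#3 dst[0x13+5] := {0xb2,0xae,0x34,0xb7,0x06}
#4 dst[0x1d+6] := {0x34,0xb7,0x06,0xf8,0x1f,0xcf}
query mem[0x1f]=0x06, mem[0x1b]=0xb7, mem[0x20]=0xf8, mem[0x00]=0x32

MEM[0x1f,0x1b,0x20,0x00] = 06 b7 f8 32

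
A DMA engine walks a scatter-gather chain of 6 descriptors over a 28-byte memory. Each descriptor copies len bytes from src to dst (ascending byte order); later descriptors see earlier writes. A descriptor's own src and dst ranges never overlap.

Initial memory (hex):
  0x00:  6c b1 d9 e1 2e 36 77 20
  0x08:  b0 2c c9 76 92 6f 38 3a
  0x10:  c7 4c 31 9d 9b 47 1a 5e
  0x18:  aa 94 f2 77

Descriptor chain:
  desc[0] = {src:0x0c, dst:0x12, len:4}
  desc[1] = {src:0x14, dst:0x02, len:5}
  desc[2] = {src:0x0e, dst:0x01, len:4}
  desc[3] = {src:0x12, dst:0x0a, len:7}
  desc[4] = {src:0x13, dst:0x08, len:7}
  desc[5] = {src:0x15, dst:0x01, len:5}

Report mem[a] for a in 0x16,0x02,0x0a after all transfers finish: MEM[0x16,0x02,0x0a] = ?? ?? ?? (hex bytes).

D0: mem[0x12..0x15] <- [92 6f 38 3a]
D1: mem[0x02..0x06] <- [38 3a 1a 5e aa]
D2: mem[0x01..0x04] <- [38 3a c7 4c]
D3: mem[0x0a..0x10] <- [92 6f 38 3a 1a 5e aa]
D4: mem[0x08..0x0e] <- [6f 38 3a 1a 5e aa 94]
D5: mem[0x01..0x05] <- [3a 1a 5e aa 94]
query mem[0x16]=0x1a, mem[0x02]=0x1a, mem[0x0a]=0x3a

MEM[0x16,0x02,0x0a] = 1a 1a 3a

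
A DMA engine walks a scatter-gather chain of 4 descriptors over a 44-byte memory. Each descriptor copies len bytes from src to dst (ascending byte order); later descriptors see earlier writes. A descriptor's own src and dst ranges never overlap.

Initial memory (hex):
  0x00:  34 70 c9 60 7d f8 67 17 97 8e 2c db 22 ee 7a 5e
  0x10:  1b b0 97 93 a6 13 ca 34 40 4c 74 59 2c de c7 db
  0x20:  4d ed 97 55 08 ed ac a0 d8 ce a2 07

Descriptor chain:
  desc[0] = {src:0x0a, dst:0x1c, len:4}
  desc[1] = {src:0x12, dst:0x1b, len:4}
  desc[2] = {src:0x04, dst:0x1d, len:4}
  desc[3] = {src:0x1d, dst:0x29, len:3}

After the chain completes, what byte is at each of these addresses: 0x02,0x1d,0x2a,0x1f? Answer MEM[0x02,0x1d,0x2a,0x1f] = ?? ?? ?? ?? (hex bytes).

#0 dst[0x1c+4] := {0x2c,0xdb,0x22,0xee}
#1 dst[0x1b+4] := {0x97,0x93,0xa6,0x13}
#2 dst[0x1d+4] := {0x7d,0xf8,0x67,0x17}
#3 dst[0x29+3] := {0x7d,0xf8,0x67}
query mem[0x02]=0xc9, mem[0x1d]=0x7d, mem[0x2a]=0xf8, mem[0x1f]=0x67

MEM[0x02,0x1d,0x2a,0x1f] = c9 7d f8 67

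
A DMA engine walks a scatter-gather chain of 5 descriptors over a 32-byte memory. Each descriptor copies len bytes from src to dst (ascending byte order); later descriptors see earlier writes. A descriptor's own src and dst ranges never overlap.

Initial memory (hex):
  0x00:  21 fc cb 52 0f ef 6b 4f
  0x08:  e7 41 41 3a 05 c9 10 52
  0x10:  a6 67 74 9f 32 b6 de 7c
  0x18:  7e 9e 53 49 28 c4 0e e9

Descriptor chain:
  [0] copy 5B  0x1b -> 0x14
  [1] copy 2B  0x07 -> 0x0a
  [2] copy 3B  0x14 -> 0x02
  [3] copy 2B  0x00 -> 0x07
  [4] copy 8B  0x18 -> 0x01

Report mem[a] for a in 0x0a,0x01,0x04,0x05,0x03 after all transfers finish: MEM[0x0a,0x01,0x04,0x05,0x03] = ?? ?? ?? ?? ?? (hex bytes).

MEM[0x0a,0x01,0x04,0x05,0x03] = 4f e9 49 28 53

D0: mem[0x14..0x18] <- [49 28 c4 0e e9]
D1: mem[0x0a..0x0b] <- [4f e7]
D2: mem[0x02..0x04] <- [49 28 c4]
D3: mem[0x07..0x08] <- [21 fc]
D4: mem[0x01..0x08] <- [e9 9e 53 49 28 c4 0e e9]
query mem[0x0a]=0x4f, mem[0x01]=0xe9, mem[0x04]=0x49, mem[0x05]=0x28, mem[0x03]=0x53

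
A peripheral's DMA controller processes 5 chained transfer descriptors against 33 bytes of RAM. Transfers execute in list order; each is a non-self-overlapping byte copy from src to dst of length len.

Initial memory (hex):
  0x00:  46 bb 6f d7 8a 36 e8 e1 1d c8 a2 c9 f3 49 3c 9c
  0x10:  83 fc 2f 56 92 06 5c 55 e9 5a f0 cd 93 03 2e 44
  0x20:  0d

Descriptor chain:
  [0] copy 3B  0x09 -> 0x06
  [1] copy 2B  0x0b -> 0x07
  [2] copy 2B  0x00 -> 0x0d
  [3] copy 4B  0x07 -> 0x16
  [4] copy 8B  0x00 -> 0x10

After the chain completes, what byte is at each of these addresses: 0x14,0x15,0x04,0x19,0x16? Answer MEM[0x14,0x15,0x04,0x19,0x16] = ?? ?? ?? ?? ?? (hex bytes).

  after D0: wrote 3B at 0x06 = c8a2c9
  after D1: wrote 2B at 0x07 = c9f3
  after D2: wrote 2B at 0x0d = 46bb
  after D3: wrote 4B at 0x16 = c9f3c8a2
  after D4: wrote 8B at 0x10 = 46bb6fd78a36c8c9
query mem[0x14]=0x8a, mem[0x15]=0x36, mem[0x04]=0x8a, mem[0x19]=0xa2, mem[0x16]=0xc8

MEM[0x14,0x15,0x04,0x19,0x16] = 8a 36 8a a2 c8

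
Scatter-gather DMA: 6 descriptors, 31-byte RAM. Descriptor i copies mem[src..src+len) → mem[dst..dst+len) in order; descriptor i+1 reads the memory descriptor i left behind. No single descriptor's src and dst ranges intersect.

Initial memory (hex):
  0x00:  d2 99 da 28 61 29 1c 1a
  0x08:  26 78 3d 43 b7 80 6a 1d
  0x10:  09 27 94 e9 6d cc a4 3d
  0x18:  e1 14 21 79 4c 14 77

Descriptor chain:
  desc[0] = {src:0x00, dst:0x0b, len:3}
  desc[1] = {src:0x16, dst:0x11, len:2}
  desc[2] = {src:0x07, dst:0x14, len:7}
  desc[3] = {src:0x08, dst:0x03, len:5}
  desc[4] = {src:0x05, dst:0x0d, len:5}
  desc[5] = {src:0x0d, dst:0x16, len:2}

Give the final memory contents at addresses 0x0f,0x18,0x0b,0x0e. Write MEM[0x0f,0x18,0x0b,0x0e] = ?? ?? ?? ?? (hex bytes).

[0] 0x00->0x0b len=3 : d2 99 da
[1] 0x16->0x11 len=2 : a4 3d
[2] 0x07->0x14 len=7 : 1a 26 78 3d d2 99 da
[3] 0x08->0x03 len=5 : 26 78 3d d2 99
[4] 0x05->0x0d len=5 : 3d d2 99 26 78
[5] 0x0d->0x16 len=2 : 3d d2
query mem[0x0f]=0x99, mem[0x18]=0xd2, mem[0x0b]=0xd2, mem[0x0e]=0xd2

MEM[0x0f,0x18,0x0b,0x0e] = 99 d2 d2 d2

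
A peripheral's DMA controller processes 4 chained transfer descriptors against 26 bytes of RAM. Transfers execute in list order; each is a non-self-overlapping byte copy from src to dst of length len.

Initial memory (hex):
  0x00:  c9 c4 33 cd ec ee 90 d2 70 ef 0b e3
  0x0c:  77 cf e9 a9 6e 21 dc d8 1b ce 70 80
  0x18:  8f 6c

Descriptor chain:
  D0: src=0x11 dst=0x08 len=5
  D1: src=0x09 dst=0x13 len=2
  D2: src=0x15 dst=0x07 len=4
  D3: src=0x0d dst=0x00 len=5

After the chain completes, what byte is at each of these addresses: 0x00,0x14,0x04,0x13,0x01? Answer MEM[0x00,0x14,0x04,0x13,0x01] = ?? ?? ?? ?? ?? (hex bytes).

MEM[0x00,0x14,0x04,0x13,0x01] = cf d8 21 dc e9

D0: mem[0x08..0x0c] <- [21 dc d8 1b ce]
D1: mem[0x13..0x14] <- [dc d8]
D2: mem[0x07..0x0a] <- [ce 70 80 8f]
D3: mem[0x00..0x04] <- [cf e9 a9 6e 21]
query mem[0x00]=0xcf, mem[0x14]=0xd8, mem[0x04]=0x21, mem[0x13]=0xdc, mem[0x01]=0xe9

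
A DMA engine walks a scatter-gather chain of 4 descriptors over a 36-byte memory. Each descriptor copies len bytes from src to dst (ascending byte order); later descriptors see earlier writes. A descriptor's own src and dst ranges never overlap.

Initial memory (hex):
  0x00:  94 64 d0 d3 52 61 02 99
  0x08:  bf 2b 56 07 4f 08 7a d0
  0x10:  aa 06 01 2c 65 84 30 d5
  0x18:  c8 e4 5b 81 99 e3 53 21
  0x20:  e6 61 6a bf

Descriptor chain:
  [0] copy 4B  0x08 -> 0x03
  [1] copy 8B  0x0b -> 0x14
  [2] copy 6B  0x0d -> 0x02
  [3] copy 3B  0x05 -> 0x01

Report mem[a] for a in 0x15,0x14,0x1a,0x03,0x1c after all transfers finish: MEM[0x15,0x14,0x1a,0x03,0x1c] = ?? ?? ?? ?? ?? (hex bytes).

#0 dst[0x03+4] := {0xbf,0x2b,0x56,0x07}
#1 dst[0x14+8] := {0x07,0x4f,0x08,0x7a,0xd0,0xaa,0x06,0x01}
#2 dst[0x02+6] := {0x08,0x7a,0xd0,0xaa,0x06,0x01}
#3 dst[0x01+3] := {0xaa,0x06,0x01}
query mem[0x15]=0x4f, mem[0x14]=0x07, mem[0x1a]=0x06, mem[0x03]=0x01, mem[0x1c]=0x99

MEM[0x15,0x14,0x1a,0x03,0x1c] = 4f 07 06 01 99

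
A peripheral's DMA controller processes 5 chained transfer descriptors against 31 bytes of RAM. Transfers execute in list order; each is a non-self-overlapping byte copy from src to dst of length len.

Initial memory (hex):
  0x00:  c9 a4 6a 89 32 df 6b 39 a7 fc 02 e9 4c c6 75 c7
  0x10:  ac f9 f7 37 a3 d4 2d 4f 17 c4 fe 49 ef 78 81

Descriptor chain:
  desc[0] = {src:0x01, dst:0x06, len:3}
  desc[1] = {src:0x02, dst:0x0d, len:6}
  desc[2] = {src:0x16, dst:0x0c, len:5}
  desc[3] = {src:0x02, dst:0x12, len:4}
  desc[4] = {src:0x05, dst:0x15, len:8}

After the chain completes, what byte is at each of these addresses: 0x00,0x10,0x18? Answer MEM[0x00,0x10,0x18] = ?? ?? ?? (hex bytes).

MEM[0x00,0x10,0x18] = c9 fe 89

  after D0: wrote 3B at 0x06 = a46a89
  after D1: wrote 6B at 0x0d = 6a8932dfa46a
  after D2: wrote 5B at 0x0c = 2d4f17c4fe
  after D3: wrote 4B at 0x12 = 6a8932df
  after D4: wrote 8B at 0x15 = dfa46a89fc02e92d
query mem[0x00]=0xc9, mem[0x10]=0xfe, mem[0x18]=0x89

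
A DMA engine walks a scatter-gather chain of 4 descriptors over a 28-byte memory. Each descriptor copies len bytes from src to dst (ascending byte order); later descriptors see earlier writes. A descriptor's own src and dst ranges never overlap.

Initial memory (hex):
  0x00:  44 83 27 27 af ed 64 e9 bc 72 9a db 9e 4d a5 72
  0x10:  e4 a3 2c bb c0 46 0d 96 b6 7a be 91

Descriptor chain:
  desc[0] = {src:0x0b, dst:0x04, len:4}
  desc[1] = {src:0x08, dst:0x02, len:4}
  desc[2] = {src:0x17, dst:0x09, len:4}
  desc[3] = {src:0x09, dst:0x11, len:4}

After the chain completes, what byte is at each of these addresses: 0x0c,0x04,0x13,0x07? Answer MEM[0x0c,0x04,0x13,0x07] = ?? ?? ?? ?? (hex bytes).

MEM[0x0c,0x04,0x13,0x07] = be 9a 7a a5

  after D0: wrote 4B at 0x04 = db9e4da5
  after D1: wrote 4B at 0x02 = bc729adb
  after D2: wrote 4B at 0x09 = 96b67abe
  after D3: wrote 4B at 0x11 = 96b67abe
query mem[0x0c]=0xbe, mem[0x04]=0x9a, mem[0x13]=0x7a, mem[0x07]=0xa5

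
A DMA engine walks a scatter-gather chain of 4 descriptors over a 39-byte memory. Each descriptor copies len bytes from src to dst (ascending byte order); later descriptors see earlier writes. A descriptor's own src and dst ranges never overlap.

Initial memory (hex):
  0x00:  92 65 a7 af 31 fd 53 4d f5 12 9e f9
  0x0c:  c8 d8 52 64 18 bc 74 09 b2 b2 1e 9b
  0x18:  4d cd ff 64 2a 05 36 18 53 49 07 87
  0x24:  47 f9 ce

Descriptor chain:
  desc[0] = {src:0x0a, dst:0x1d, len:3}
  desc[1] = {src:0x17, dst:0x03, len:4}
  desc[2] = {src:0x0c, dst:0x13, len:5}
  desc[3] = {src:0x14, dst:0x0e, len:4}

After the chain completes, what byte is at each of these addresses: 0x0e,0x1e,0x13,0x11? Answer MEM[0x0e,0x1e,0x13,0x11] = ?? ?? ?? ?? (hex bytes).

MEM[0x0e,0x1e,0x13,0x11] = d8 f9 c8 18

  after D0: wrote 3B at 0x1d = 9ef9c8
  after D1: wrote 4B at 0x03 = 9b4dcdff
  after D2: wrote 5B at 0x13 = c8d8526418
  after D3: wrote 4B at 0x0e = d8526418
query mem[0x0e]=0xd8, mem[0x1e]=0xf9, mem[0x13]=0xc8, mem[0x11]=0x18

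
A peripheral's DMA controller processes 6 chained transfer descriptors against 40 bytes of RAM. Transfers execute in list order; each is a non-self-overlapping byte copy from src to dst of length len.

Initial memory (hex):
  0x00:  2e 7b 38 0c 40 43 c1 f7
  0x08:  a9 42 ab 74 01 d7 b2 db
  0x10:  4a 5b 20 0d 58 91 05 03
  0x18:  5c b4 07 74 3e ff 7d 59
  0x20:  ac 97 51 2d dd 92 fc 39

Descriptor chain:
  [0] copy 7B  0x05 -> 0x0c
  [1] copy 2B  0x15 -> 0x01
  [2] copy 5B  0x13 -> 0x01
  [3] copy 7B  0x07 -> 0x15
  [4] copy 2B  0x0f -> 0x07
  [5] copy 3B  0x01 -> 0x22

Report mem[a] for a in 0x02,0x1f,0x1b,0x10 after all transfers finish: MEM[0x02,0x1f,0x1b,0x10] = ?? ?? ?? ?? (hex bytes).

#0 dst[0x0c+7] := {0x43,0xc1,0xf7,0xa9,0x42,0xab,0x74}
#1 dst[0x01+2] := {0x91,0x05}
#2 dst[0x01+5] := {0x0d,0x58,0x91,0x05,0x03}
#3 dst[0x15+7] := {0xf7,0xa9,0x42,0xab,0x74,0x43,0xc1}
#4 dst[0x07+2] := {0xa9,0x42}
#5 dst[0x22+3] := {0x0d,0x58,0x91}
query mem[0x02]=0x58, mem[0x1f]=0x59, mem[0x1b]=0xc1, mem[0x10]=0x42

MEM[0x02,0x1f,0x1b,0x10] = 58 59 c1 42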